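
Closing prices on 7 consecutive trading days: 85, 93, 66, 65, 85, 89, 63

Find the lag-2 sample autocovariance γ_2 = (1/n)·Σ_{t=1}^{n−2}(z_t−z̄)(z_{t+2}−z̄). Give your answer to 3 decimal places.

-87.286

Mean z̄ = (85 + 93 + 66 + 65 + 85 + 89 + 63)/7 = 78.0000
Deviations: 7.0000, 15.0000, -12.0000, -13.0000, 7.0000, 11.0000, -15.0000
Σ_{t=1}^{5}(z_t−z̄)(z_{t+2}−z̄) = -611.0000
γ_2 = -611.0000 / 7 = -87.286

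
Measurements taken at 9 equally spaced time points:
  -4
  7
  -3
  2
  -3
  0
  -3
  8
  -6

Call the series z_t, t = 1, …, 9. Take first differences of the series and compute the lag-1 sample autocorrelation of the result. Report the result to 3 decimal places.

First differences Δz: 11, -10, 5, -5, 3, -3, 11, -14
Mean of differences = -0.2500
Numerator Σ(Δz_t−Δz̄)(Δz_{t+1}−Δz̄) = -395.8125
Denominator Σ(Δz_t−Δz̄)² = 605.5000
r_1(Δz) = -395.8125 / 605.5000 = -0.654

-0.654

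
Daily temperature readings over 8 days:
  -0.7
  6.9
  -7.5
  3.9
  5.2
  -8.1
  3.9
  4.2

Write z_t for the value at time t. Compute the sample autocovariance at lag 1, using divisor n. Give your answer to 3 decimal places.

-16.003

Mean z̄ = (-0.7 + 6.9 − 7.5 + 3.9 + 5.2 − 8.1 + 3.9 + 4.2)/8 = 0.9750
Deviations: -1.6750, 5.9250, -8.4750, 2.9250, 4.2250, -9.0750, 2.9250, 3.2250
Σ_{t=1}^{7}(z_t−z̄)(z_{t+1}−z̄) = -128.0231
γ_1 = -128.0231 / 8 = -16.003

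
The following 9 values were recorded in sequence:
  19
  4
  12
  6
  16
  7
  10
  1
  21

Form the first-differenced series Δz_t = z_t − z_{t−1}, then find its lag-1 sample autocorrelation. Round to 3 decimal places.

-0.554

First differences Δz: -15, 8, -6, 10, -9, 3, -9, 20
Mean of differences = 0.2500
Numerator Σ(Δz_t−Δz̄)(Δz_{t+1}−Δz̄) = -551.3125
Denominator Σ(Δz_t−Δz̄)² = 995.5000
r_1(Δz) = -551.3125 / 995.5000 = -0.554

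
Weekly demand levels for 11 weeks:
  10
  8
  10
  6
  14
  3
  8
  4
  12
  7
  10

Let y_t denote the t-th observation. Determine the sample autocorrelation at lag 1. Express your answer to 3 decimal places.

-0.628

Mean ȳ = (10 + 8 + 10 + 6 + 14 + 3 + 8 + 4 + 12 + 7 + 10)/11 = 8.3636
Numerator Σ_{t=1}^{10}(y_t−ȳ)(y_{t+1}−ȳ) = -68.1322
Denominator Σ(y_t−ȳ)² = 108.5455
r_1 = -68.1322 / 108.5455 = -0.628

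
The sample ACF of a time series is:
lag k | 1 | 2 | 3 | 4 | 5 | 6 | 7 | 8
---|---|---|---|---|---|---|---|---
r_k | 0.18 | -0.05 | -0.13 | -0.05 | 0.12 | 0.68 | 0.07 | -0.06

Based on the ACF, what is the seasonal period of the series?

6

The largest autocorrelation is r_6 = 0.68; the remaining lags stay at or below 0.18.
The dominant spike at lag 6 indicates a seasonal period of 6.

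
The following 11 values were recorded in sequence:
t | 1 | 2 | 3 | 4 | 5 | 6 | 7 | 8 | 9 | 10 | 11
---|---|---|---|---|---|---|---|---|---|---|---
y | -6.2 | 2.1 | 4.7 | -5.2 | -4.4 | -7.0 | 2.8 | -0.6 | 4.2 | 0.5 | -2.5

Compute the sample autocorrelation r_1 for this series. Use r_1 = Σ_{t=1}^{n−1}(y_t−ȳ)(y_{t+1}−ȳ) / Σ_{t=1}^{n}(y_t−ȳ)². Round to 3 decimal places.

-0.006

Mean ȳ = (-6.2 + 2.1 + 4.7 − 5.2 − 4.4 − 7.0 + 2.8 − 0.6 + 4.2 + 0.5 − 2.5)/11 = -1.0545
Numerator Σ_{t=1}^{10}(y_t−ȳ)(y_{t+1}−ȳ) = -1.0302
Denominator Σ(y_t−ȳ)² = 180.4473
r_1 = -1.0302 / 180.4473 = -0.006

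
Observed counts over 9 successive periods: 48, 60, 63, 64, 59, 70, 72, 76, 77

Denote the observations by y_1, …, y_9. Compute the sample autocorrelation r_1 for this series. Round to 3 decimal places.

0.452

Mean ȳ = (48 + 60 + 63 + 64 + 59 + 70 + 72 + 76 + 77)/9 = 65.4444
Numerator Σ_{t=1}^{8}(y_t−ȳ)(y_{t+1}−ȳ) = 312.8025
Denominator Σ(y_t−ȳ)² = 692.2222
r_1 = 312.8025 / 692.2222 = 0.452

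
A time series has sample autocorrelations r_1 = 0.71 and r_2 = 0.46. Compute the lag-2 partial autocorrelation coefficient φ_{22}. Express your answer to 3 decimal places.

φ_{22} = (r_2 − r_1²) / (1 − r_1²)
r_1² = (0.71)² = 0.5041
Numerator = 0.46 − 0.5041 = -0.0441; denominator = 1 − 0.5041 = 0.4959
φ_{22} = -0.0441 / 0.4959 = -0.089

-0.089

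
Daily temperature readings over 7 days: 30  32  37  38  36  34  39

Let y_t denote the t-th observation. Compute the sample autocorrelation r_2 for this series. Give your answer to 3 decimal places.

Mean ȳ = (30 + 32 + 37 + 38 + 36 + 34 + 39)/7 = 35.1429
Deviations from mean: -5.1429, -3.1429, 1.8571, 2.8571, 0.8571, -1.1429, 3.8571
Σ(y_t−ȳ)(y_{t+2}−ȳ) = (-9.5510) + (-8.9796) + (1.5918) + (-3.2653) + (3.3061) = -16.8980
Denominator Σ(y_t−ȳ)² = 64.8571
r_2 = -16.8980 / 64.8571 = -0.261

-0.261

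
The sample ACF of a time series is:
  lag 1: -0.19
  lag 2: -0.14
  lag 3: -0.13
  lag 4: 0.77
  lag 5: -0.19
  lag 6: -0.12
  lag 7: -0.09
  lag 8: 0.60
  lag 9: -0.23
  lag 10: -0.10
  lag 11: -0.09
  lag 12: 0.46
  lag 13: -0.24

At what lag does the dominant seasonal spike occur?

The largest autocorrelation is r_4 = 0.77, with weaker echoes at lags 8 (0.60) and 12 (0.46); the remaining lags stay at or below -0.09.
The dominant spike at lag 4 indicates a seasonal period of 4.

4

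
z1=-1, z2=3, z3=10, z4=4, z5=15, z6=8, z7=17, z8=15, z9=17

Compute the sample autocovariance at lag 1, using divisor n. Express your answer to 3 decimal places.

Mean z̄ = (-1 + 3 + 10 + 4 + 15 + 8 + 17 + 15 + 17)/9 = 9.7778
Σ_{t=1}^{8}(z_t−z̄)(z_{t+1}−z̄) = 93.3951
γ_1 = 93.3951 / 9 = 10.377

10.377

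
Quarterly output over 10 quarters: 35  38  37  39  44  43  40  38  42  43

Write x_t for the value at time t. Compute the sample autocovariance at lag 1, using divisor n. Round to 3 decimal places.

2.909

Mean x̄ = (35 + 38 + 37 + 39 + 44 + 43 + 40 + 38 + 42 + 43)/10 = 39.9000
Σ_{t=1}^{9}(x_t−x̄)(x_{t+1}−x̄) = 29.0900
γ_1 = 29.0900 / 10 = 2.909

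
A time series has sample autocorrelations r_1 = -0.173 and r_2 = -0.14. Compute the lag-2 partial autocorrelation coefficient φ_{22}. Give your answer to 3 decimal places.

φ_{22} = (r_2 − r_1²) / (1 − r_1²)
r_1² = (-0.173)² = 0.029929
Numerator = -0.14 − 0.0299 = -0.1699; denominator = 1 − 0.0299 = 0.9701
φ_{22} = -0.1699 / 0.9701 = -0.175

-0.175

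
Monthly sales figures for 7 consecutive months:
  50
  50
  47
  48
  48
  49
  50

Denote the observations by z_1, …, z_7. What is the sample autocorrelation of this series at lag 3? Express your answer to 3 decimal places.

Mean z̄ = (50 + 50 + 47 + 48 + 48 + 49 + 50)/7 = 48.8571
Numerator Σ_{t=1}^{4}(z_t−z̄)(z_{t+3}−z̄) = -3.2041
Denominator Σ(z_t−z̄)² = 8.8571
r_3 = -3.2041 / 8.8571 = -0.362

-0.362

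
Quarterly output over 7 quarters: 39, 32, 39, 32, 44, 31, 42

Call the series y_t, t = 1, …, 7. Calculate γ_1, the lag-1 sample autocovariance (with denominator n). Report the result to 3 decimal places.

-19.571

Mean ȳ = (39 + 32 + 39 + 32 + 44 + 31 + 42)/7 = 37.0000
Σ_{t=1}^{6}(y_t−ȳ)(y_{t+1}−ȳ) = -137.0000
γ_1 = -137.0000 / 7 = -19.571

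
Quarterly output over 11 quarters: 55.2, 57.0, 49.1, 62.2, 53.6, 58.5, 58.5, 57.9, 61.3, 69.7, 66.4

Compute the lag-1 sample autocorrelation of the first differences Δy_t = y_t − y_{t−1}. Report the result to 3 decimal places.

First differences Δy: 1.8, -7.9, 13.1, -8.6, 4.9, 0.0, -0.6, 3.4, 8.4, -3.3
Mean of differences = 1.1200
Numerator Σ(Δy_t−Δȳ)(Δy_{t+1}−Δȳ) = -289.1884
Denominator Σ(Δy_t−Δȳ)² = 416.0560
r_1(Δy) = -289.1884 / 416.0560 = -0.695

-0.695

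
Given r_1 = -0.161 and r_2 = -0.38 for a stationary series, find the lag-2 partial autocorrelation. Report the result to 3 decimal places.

φ_{22} = (r_2 − r_1²) / (1 − r_1²)
r_1² = (-0.161)² = 0.025921
Numerator = -0.38 − 0.0259 = -0.4059; denominator = 1 − 0.0259 = 0.9741
φ_{22} = -0.4059 / 0.9741 = -0.417

-0.417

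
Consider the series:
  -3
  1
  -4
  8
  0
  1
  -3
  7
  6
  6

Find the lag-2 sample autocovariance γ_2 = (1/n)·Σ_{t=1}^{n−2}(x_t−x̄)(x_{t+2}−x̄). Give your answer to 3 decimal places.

3.468

Mean x̄ = (-3 + 1 − 4 + 8 + 0 + 1 − 3 + 7 + 6 + 6)/10 = 1.9000
Σ_{t=1}^{8}(x_t−x̄)(x_{t+2}−x̄) = 34.6800
γ_2 = 34.6800 / 10 = 3.468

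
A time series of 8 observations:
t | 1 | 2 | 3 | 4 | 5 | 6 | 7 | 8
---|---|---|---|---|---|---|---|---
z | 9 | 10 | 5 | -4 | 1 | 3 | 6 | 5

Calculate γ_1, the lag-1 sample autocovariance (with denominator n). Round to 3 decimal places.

Mean z̄ = (9 + 10 + 5 − 4 + 1 + 3 + 6 + 5)/8 = 4.3750
Deviations: 4.6250, 5.6250, 0.6250, -8.3750, -3.3750, -1.3750, 1.6250, 0.6250
Σ_{t=1}^{7}(z_t−z̄)(z_{t+1}−z̄) = 55.9844
γ_1 = 55.9844 / 8 = 6.998

6.998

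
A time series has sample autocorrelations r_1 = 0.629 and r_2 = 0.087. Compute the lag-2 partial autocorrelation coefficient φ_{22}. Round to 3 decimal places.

φ_{22} = (r_2 − r_1²) / (1 − r_1²)
r_1² = (0.629)² = 0.395641
Numerator = 0.087 − 0.3956 = -0.3086; denominator = 1 − 0.3956 = 0.6044
φ_{22} = -0.3086 / 0.6044 = -0.511

-0.511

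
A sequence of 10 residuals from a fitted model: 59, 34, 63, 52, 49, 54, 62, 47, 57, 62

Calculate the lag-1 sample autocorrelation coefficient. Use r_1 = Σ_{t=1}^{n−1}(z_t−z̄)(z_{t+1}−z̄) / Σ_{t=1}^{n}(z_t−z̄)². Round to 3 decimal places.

Mean z̄ = (59 + 34 + 63 + 52 + 49 + 54 + 62 + 47 + 57 + 62)/10 = 53.9000
Numerator Σ_{t=1}^{9}(z_t−z̄)(z_{t+1}−z̄) = -342.4100
Denominator Σ(z_t−z̄)² = 720.9000
r_1 = -342.4100 / 720.9000 = -0.475

-0.475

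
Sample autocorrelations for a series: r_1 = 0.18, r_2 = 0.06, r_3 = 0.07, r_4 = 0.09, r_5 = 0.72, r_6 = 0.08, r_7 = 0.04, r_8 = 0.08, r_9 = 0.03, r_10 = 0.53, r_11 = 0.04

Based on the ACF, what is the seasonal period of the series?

The largest autocorrelation is r_5 = 0.72, with a weaker echo at lag 10 (0.53); the remaining lags stay at or below 0.18.
The dominant spike at lag 5 indicates a seasonal period of 5.

5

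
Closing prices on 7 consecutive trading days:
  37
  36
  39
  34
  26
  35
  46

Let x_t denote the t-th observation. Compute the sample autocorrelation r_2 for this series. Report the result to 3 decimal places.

Mean x̄ = (37 + 36 + 39 + 34 + 26 + 35 + 46)/7 = 36.1429
Deviations from mean: 0.8571, -0.1429, 2.8571, -2.1429, -10.1429, -1.1429, 9.8571
Σ(x_t−x̄)(x_{t+2}−x̄) = (2.4490) + (0.3061) + (-28.9796) + (2.4490) + (-99.9796) = -123.7551
Denominator Σ(x_t−x̄)² = 214.8571
r_2 = -123.7551 / 214.8571 = -0.576

-0.576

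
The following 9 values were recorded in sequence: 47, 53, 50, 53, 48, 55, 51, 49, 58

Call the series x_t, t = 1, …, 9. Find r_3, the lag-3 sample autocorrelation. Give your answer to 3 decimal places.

Mean x̄ = (47 + 53 + 50 + 53 + 48 + 55 + 51 + 49 + 58)/9 = 51.5556
Σ(x_t−x̄)(x_{t+3}−x̄) = (-6.5802) + (-5.1358) + (-5.3580) + (-0.8025) + (9.0864) + (22.1975) = 13.4074
Denominator Σ(x_t−x̄)² = 100.2222
r_3 = 13.4074 / 100.2222 = 0.134

0.134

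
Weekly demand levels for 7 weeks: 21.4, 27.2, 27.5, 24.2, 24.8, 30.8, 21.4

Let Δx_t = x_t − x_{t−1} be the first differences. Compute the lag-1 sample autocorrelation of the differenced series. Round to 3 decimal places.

-0.319

First differences Δx: 5.8, 0.3, -3.3, 0.6, 6.0, -9.4
Mean of differences = 0.0000
Numerator Σ(Δx_t−Δx̄)(Δx_{t+1}−Δx̄) = -54.0300
Denominator Σ(Δx_t−Δx̄)² = 169.3400
r_1(Δx) = -54.0300 / 169.3400 = -0.319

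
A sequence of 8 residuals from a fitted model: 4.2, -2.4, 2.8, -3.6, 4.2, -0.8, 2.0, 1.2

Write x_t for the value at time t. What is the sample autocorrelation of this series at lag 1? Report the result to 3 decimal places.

-0.783

Mean x̄ = (4.2 − 2.4 + 2.8 − 3.6 + 4.2 − 0.8 + 2.0 + 1.2)/8 = 0.9500
Deviations from mean: 3.2500, -3.3500, 1.8500, -4.5500, 3.2500, -1.7500, 1.0500, 0.2500
Numerator Σ_{t=1}^{7}(x_t−x̄)(x_{t+1}−x̄) = -47.5525
Denominator Σ(x_t−x̄)² = 60.7000
r_1 = -47.5525 / 60.7000 = -0.783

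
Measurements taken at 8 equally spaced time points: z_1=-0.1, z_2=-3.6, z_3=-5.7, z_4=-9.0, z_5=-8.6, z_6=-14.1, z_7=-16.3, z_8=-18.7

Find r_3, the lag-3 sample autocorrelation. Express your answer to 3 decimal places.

Mean z̄ = (-0.1 − 3.6 − 5.7 − 9.0 − 8.6 − 14.1 − 16.3 − 18.7)/8 = -9.5125
Deviations from mean: 9.4125, 5.9125, 3.8125, 0.5125, 0.9125, -4.5875, -6.7875, -9.1875
Σ(z_t−z̄)(z_{t+3}−z̄) = (4.8239) + (5.3952) + (-17.4898) + (-3.4786) + (-8.3836) = -19.1330
Denominator Σ(z_t−z̄)² = 290.7088
r_3 = -19.1330 / 290.7088 = -0.066

-0.066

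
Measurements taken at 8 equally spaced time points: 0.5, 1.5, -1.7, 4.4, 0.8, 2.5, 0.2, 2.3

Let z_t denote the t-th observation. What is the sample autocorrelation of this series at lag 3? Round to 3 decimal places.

Mean z̄ = (0.5 + 1.5 − 1.7 + 4.4 + 0.8 + 2.5 + 0.2 + 2.3)/8 = 1.3125
Deviations from mean: -0.8125, 0.1875, -3.0125, 3.0875, -0.5125, 1.1875, -1.1125, 0.9875
Σ(z_t−z̄)(z_{t+3}−z̄) = (-2.5086) + (-0.0961) + (-3.5773) + (-3.4348) + (-0.5061) = -10.1230
Denominator Σ(z_t−z̄)² = 23.1888
r_3 = -10.1230 / 23.1888 = -0.437

-0.437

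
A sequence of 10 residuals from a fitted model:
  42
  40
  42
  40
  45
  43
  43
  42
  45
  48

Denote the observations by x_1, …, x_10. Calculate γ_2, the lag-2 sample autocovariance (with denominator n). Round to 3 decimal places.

0.300

Mean x̄ = (42 + 40 + 42 + 40 + 45 + 43 + 43 + 42 + 45 + 48)/10 = 43.0000
Σ_{t=1}^{8}(x_t−x̄)(x_{t+2}−x̄) = 3.0000
γ_2 = 3.0000 / 10 = 0.300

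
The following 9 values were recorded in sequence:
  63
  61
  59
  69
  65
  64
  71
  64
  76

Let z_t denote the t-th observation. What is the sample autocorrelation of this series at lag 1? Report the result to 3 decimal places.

Mean z̄ = (63 + 61 + 59 + 69 + 65 + 64 + 71 + 64 + 76)/9 = 65.7778
Numerator Σ_{t=1}^{8}(z_t−z̄)(z_{t+1}−z̄) = -14.0494
Denominator Σ(z_t−z̄)² = 225.5556
r_1 = -14.0494 / 225.5556 = -0.062

-0.062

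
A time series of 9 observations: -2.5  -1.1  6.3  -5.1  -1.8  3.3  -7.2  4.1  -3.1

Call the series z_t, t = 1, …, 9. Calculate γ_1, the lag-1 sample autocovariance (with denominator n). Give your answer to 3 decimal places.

Mean z̄ = (-2.5 − 1.1 + 6.3 − 5.1 − 1.8 + 3.3 − 7.2 + 4.1 − 3.1)/9 = -0.7889
Σ_{t=1}^{8}(z_t−z̄)(z_{t+1}−z̄) = -100.8657
γ_1 = -100.8657 / 9 = -11.207

-11.207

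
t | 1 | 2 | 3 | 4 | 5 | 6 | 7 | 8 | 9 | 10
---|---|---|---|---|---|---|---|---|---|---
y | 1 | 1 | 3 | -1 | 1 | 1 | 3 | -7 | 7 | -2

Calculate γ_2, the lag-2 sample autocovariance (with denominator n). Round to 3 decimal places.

Mean ȳ = (1 + 1 + 3 − 1 + 1 + 1 + 3 − 7 + 7 − 2)/10 = 0.7000
Σ_{t=1}^{8}(y_t−ȳ)(y_{t+2}−ȳ) = 34.0200
γ_2 = 34.0200 / 10 = 3.402

3.402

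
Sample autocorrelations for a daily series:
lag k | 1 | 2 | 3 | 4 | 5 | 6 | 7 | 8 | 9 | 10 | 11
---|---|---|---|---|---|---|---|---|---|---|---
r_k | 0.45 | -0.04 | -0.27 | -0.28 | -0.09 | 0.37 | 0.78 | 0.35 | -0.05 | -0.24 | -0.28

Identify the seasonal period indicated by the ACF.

7

The largest autocorrelation is r_7 = 0.78; the remaining lags stay at or below 0.45.
The dominant spike at lag 7 indicates a seasonal period of 7.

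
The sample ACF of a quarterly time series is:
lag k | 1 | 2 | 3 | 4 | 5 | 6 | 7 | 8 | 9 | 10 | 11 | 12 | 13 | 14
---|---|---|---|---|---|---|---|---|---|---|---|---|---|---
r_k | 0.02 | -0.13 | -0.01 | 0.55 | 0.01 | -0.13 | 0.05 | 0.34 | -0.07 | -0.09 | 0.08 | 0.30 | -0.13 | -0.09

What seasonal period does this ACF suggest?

The largest autocorrelation is r_4 = 0.55, with weaker echoes at lags 8 (0.34) and 12 (0.30); the remaining lags stay at or below 0.08.
The dominant spike at lag 4 indicates a seasonal period of 4.

4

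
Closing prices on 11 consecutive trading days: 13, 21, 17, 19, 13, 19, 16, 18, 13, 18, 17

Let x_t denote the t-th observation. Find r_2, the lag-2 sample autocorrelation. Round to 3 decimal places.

Mean x̄ = (13 + 21 + 17 + 19 + 13 + 19 + 16 + 18 + 13 + 18 + 17)/11 = 16.7273
Numerator Σ_{t=1}^{9}(x_t−x̄)(x_{t+2}−x̄) = 21.7603
Denominator Σ(x_t−x̄)² = 74.1818
r_2 = 21.7603 / 74.1818 = 0.293

0.293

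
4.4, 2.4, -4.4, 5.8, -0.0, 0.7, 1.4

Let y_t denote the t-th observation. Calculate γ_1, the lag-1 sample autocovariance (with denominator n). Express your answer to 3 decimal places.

-4.761

Mean ȳ = (4.4 + 2.4 − 4.4 + 5.8 − 0.0 + 0.7 + 1.4)/7 = 1.4714
Deviations: 2.9286, 0.9286, -5.8714, 4.3286, -1.4714, -0.7714, -0.0714
Σ_{t=1}^{6}(y_t−ȳ)(y_{t+1}−ȳ) = -33.3265
γ_1 = -33.3265 / 7 = -4.761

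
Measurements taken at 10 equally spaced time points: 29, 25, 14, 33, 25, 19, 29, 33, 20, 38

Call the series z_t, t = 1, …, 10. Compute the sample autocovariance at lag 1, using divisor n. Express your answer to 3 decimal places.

-18.425

Mean z̄ = (29 + 25 + 14 + 33 + 25 + 19 + 29 + 33 + 20 + 38)/10 = 26.5000
Σ_{t=1}^{9}(z_t−z̄)(z_{t+1}−z̄) = -184.2500
γ_1 = -184.2500 / 10 = -18.425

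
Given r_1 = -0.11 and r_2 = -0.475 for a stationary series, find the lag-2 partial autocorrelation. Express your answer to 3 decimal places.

φ_{22} = (r_2 − r_1²) / (1 − r_1²)
r_1² = (-0.11)² = 0.0121
Numerator = -0.475 − 0.0121 = -0.4871; denominator = 1 − 0.0121 = 0.9879
φ_{22} = -0.4871 / 0.9879 = -0.493

-0.493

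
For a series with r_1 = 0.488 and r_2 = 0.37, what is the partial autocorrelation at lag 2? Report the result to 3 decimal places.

φ_{22} = (r_2 − r_1²) / (1 − r_1²)
r_1² = (0.488)² = 0.238144
Numerator = 0.37 − 0.2381 = 0.1319; denominator = 1 − 0.2381 = 0.7619
φ_{22} = 0.1319 / 0.7619 = 0.173

0.173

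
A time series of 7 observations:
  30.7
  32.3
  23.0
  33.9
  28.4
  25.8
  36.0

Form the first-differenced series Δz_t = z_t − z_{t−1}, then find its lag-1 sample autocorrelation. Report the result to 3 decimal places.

-0.533

First differences Δz: 1.6, -9.3, 10.9, -5.5, -2.6, 10.2
Mean of differences = 0.8833
Numerator Σ(Δz_t−Δz̄)(Δz_{t+1}−Δz̄) = -183.4586
Denominator Σ(Δz_t−Δz̄)² = 344.2283
r_1(Δz) = -183.4586 / 344.2283 = -0.533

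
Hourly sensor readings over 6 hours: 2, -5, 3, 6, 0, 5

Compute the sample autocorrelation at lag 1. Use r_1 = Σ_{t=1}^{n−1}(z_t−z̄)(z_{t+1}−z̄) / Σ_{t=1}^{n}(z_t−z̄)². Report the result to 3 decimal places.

Mean z̄ = (2 − 5 + 3 + 6 + 0 + 5)/6 = 1.8333
Deviations from mean: 0.1667, -6.8333, 1.1667, 4.1667, -1.8333, 3.1667
Σ(z_t−z̄)(z_{t+1}−z̄) = (-1.1389) + (-7.9722) + (4.8611) + (-7.6389) + (-5.8056) = -17.6944
Denominator Σ(z_t−z̄)² = 78.8333
r_1 = -17.6944 / 78.8333 = -0.224

-0.224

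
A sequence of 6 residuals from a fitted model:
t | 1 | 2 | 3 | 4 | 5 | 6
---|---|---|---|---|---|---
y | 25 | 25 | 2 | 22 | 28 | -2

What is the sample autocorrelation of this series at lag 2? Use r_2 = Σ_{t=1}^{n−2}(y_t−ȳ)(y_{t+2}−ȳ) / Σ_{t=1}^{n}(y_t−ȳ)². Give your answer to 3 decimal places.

-0.400

Mean ȳ = (25 + 25 + 2 + 22 + 28 − 2)/6 = 16.6667
Numerator Σ_{t=1}^{4}(y_t−ȳ)(y_{t+2}−ȳ) = -343.5556
Denominator Σ(y_t−ȳ)² = 859.3333
r_2 = -343.5556 / 859.3333 = -0.400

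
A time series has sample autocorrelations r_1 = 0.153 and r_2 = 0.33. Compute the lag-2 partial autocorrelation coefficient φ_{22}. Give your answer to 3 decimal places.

0.314

φ_{22} = (r_2 − r_1²) / (1 − r_1²)
r_1² = (0.153)² = 0.023409
Numerator = 0.33 − 0.0234 = 0.3066; denominator = 1 − 0.0234 = 0.9766
φ_{22} = 0.3066 / 0.9766 = 0.314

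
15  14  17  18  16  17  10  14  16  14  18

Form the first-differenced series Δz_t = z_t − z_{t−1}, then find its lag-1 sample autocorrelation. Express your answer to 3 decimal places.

First differences Δz: -1, 3, 1, -2, 1, -7, 4, 2, -2, 4
Mean of differences = 0.3000
Numerator Σ(Δz_t−Δz̄)(Δz_{t+1}−Δz̄) = -43.0900
Denominator Σ(Δz_t−Δz̄)² = 104.1000
r_1(Δz) = -43.0900 / 104.1000 = -0.414

-0.414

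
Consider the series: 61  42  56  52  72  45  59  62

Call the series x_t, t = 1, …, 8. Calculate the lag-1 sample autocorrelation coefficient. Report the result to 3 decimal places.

Mean x̄ = (61 + 42 + 56 + 52 + 72 + 45 + 59 + 62)/8 = 56.1250
Deviations from mean: 4.8750, -14.1250, -0.1250, -4.1250, 15.8750, -11.1250, 2.8750, 5.8750
Σ(x_t−x̄)(x_{t+1}−x̄) = (-68.8594) + (1.7656) + (0.5156) + (-65.4844) + (-176.6094) + (-31.9844) + (16.8906) = -323.7656
Denominator Σ(x_t−x̄)² = 658.8750
r_1 = -323.7656 / 658.8750 = -0.491

-0.491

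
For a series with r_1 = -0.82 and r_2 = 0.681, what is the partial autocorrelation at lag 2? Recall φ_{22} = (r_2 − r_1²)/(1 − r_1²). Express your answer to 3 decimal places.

φ_{22} = (r_2 − r_1²) / (1 − r_1²)
r_1² = (-0.82)² = 0.6724
Numerator = 0.681 − 0.6724 = 0.0086; denominator = 1 − 0.6724 = 0.3276
φ_{22} = 0.0086 / 0.3276 = 0.026

0.026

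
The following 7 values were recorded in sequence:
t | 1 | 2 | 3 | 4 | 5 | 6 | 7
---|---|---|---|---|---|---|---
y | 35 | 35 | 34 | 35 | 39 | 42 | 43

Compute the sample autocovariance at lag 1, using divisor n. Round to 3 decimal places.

Mean ȳ = (35 + 35 + 34 + 35 + 39 + 42 + 43)/7 = 37.5714
Deviations: -2.5714, -2.5714, -3.5714, -2.5714, 1.4286, 4.4286, 5.4286
Σ_{t=1}^{6}(y_t−ȳ)(y_{t+1}−ȳ) = 51.6735
γ_1 = 51.6735 / 7 = 7.382

7.382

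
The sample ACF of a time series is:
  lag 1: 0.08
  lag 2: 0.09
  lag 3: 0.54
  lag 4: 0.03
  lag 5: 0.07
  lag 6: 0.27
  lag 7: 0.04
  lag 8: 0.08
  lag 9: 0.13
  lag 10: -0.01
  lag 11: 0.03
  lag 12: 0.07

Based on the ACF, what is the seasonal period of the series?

3

The largest autocorrelation is r_3 = 0.54, with a weaker echo at lag 6 (0.27); the remaining lags stay at or below 0.13.
The dominant spike at lag 3 indicates a seasonal period of 3.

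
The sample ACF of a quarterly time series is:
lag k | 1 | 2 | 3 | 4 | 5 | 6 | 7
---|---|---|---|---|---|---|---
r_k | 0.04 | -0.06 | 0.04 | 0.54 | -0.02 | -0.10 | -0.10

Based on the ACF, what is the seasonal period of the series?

4

The largest autocorrelation is r_4 = 0.54; the remaining lags stay at or below 0.04.
The dominant spike at lag 4 indicates a seasonal period of 4.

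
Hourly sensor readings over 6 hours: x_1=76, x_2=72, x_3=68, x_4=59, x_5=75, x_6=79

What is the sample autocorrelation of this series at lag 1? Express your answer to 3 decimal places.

0.104

Mean x̄ = (76 + 72 + 68 + 59 + 75 + 79)/6 = 71.5000
Deviations from mean: 4.5000, 0.5000, -3.5000, -12.5000, 3.5000, 7.5000
Numerator Σ_{t=1}^{5}(x_t−x̄)(x_{t+1}−x̄) = 26.7500
Denominator Σ(x_t−x̄)² = 257.5000
r_1 = 26.7500 / 257.5000 = 0.104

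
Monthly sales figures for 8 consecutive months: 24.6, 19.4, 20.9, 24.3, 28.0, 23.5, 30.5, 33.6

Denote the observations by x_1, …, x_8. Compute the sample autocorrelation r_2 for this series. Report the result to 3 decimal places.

-0.005

Mean x̄ = (24.6 + 19.4 + 20.9 + 24.3 + 28.0 + 23.5 + 30.5 + 33.6)/8 = 25.6000
Deviations from mean: -1.0000, -6.2000, -4.7000, -1.3000, 2.4000, -2.1000, 4.9000, 8.0000
Numerator Σ_{t=1}^{6}(x_t−x̄)(x_{t+2}−x̄) = -0.8300
Denominator Σ(x_t−x̄)² = 161.4000
r_2 = -0.8300 / 161.4000 = -0.005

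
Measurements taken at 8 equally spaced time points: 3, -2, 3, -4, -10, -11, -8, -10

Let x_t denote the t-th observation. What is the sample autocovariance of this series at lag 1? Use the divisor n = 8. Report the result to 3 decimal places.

14.279

Mean x̄ = (3 − 2 + 3 − 4 − 10 − 11 − 8 − 10)/8 = -4.8750
Deviations: 7.8750, 2.8750, 7.8750, 0.8750, -5.1250, -6.1250, -3.1250, -5.1250
Σ_{t=1}^{7}(x_t−x̄)(x_{t+1}−x̄) = 114.2344
γ_1 = 114.2344 / 8 = 14.279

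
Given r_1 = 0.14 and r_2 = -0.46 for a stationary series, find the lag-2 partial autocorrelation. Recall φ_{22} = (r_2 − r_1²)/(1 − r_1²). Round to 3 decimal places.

-0.489

φ_{22} = (r_2 − r_1²) / (1 − r_1²)
r_1² = (0.14)² = 0.0196
Numerator = -0.46 − 0.0196 = -0.4796; denominator = 1 − 0.0196 = 0.9804
φ_{22} = -0.4796 / 0.9804 = -0.489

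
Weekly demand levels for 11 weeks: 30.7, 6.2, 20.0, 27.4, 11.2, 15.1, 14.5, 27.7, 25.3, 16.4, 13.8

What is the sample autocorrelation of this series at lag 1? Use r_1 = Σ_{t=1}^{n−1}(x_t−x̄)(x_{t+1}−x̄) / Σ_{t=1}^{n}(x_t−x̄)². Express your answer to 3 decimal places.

-0.258

Mean x̄ = (30.7 + 6.2 + 20.0 + 27.4 + 11.2 + 15.1 + 14.5 + 27.7 + 25.3 + 16.4 + 13.8)/11 = 18.9364
Numerator Σ_{t=1}^{10}(x_t−x̄)(x_{t+1}−x̄) = -159.3722
Denominator Σ(x_t−x̄)² = 617.7255
r_1 = -159.3722 / 617.7255 = -0.258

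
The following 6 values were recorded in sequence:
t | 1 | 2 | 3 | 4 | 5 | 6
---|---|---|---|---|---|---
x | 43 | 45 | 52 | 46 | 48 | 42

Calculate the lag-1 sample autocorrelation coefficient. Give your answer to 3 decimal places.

Mean x̄ = (43 + 45 + 52 + 46 + 48 + 42)/6 = 46.0000
Deviations from mean: -3.0000, -1.0000, 6.0000, 0.0000, 2.0000, -4.0000
Σ(x_t−x̄)(x_{t+1}−x̄) = (3.0000) + (-6.0000) + (0.0000) + (0.0000) + (-8.0000) = -11.0000
Denominator Σ(x_t−x̄)² = 66.0000
r_1 = -11.0000 / 66.0000 = -0.167

-0.167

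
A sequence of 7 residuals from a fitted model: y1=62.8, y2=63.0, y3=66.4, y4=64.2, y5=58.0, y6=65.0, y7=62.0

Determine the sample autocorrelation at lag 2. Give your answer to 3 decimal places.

Mean ȳ = (62.8 + 63.0 + 66.4 + 64.2 + 58.0 + 65.0 + 62.0)/7 = 63.0571
Deviations from mean: -0.2571, -0.0571, 3.3429, 1.1429, -5.0571, 1.9429, -1.0571
Σ(y_t−ȳ)(y_{t+2}−ȳ) = (-0.8596) + (-0.0653) + (-16.9053) + (2.2204) + (5.3461) = -10.2637
Denominator Σ(y_t−ȳ)² = 43.0171
r_2 = -10.2637 / 43.0171 = -0.239

-0.239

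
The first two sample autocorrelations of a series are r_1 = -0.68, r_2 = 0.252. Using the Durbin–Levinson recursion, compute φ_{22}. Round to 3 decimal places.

φ_{22} = (r_2 − r_1²) / (1 − r_1²)
r_1² = (-0.68)² = 0.4624
Numerator = 0.252 − 0.4624 = -0.2104; denominator = 1 − 0.4624 = 0.5376
φ_{22} = -0.2104 / 0.5376 = -0.391

-0.391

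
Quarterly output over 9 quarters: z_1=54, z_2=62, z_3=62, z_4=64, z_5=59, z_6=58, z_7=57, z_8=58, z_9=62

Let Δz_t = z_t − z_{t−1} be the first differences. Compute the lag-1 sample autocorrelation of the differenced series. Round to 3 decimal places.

0.019

First differences Δz: 8, 0, 2, -5, -1, -1, 1, 4
Mean of differences = 1.0000
Numerator Σ(Δz_t−Δz̄)(Δz_{t+1}−Δz̄) = 2.0000
Denominator Σ(Δz_t−Δz̄)² = 104.0000
r_1(Δz) = 2.0000 / 104.0000 = 0.019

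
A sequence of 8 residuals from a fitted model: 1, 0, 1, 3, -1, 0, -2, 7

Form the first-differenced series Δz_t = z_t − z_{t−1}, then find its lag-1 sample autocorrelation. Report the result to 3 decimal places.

First differences Δz: -1, 1, 2, -4, 1, -2, 9
Mean of differences = 0.8571
Numerator Σ(Δz_t−Δz̄)(Δz_{t+1}−Δz̄) = -30.0204
Denominator Σ(Δz_t−Δz̄)² = 102.8571
r_1(Δz) = -30.0204 / 102.8571 = -0.292

-0.292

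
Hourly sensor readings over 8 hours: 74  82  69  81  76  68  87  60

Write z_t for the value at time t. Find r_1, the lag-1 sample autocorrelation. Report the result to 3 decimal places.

Mean z̄ = (74 + 82 + 69 + 81 + 76 + 68 + 87 + 60)/8 = 74.6250
Deviations from mean: -0.6250, 7.3750, -5.6250, 6.3750, 1.3750, -6.6250, 12.3750, -14.6250
Numerator Σ_{t=1}^{7}(z_t−z̄)(z_{t+1}−z̄) = -345.2656
Denominator Σ(z_t−z̄)² = 539.8750
r_1 = -345.2656 / 539.8750 = -0.640

-0.640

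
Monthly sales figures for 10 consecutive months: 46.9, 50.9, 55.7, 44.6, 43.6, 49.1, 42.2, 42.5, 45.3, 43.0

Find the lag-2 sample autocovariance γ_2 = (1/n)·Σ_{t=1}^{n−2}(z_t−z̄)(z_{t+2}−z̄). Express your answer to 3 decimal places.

Mean z̄ = (46.9 + 50.9 + 55.7 + 44.6 + 43.6 + 49.1 + 42.2 + 42.5 + 45.3 + 43.0)/10 = 46.3800
Σ_{t=1}^{8}(z_t−z̄)(z_{t+2}−z̄) = -15.2548
γ_2 = -15.2548 / 10 = -1.525

-1.525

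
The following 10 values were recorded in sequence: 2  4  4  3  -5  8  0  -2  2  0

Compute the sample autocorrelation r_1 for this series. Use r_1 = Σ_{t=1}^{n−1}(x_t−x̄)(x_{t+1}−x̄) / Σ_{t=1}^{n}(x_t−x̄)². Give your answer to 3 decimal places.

-0.412

Mean x̄ = (2 + 4 + 4 + 3 − 5 + 8 + 0 − 2 + 2 + 0)/10 = 1.6000
Numerator Σ_{t=1}^{9}(x_t−x̄)(x_{t+1}−x̄) = -47.9600
Denominator Σ(x_t−x̄)² = 116.4000
r_1 = -47.9600 / 116.4000 = -0.412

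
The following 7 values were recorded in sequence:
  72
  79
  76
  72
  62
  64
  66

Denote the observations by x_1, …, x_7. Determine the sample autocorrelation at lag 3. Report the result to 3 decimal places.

Mean x̄ = (72 + 79 + 76 + 72 + 62 + 64 + 66)/7 = 70.1429
Deviations from mean: 1.8571, 8.8571, 5.8571, 1.8571, -8.1429, -6.1429, -4.1429
Σ(x_t−x̄)(x_{t+3}−x̄) = (3.4490) + (-72.1224) + (-35.9796) + (-7.6939) = -112.3469
Denominator Σ(x_t−x̄)² = 240.8571
r_3 = -112.3469 / 240.8571 = -0.466

-0.466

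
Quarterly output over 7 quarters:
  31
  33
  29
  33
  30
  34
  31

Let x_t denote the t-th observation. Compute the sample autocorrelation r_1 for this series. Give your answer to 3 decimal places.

-0.792

Mean x̄ = (31 + 33 + 29 + 33 + 30 + 34 + 31)/7 = 31.5714
Numerator Σ_{t=1}^{6}(x_t−x̄)(x_{t+1}−x̄) = -15.6122
Denominator Σ(x_t−x̄)² = 19.7143
r_1 = -15.6122 / 19.7143 = -0.792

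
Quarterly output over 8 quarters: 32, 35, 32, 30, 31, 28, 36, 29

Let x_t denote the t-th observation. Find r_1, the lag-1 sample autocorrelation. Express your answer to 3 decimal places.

-0.411

Mean x̄ = (32 + 35 + 32 + 30 + 31 + 28 + 36 + 29)/8 = 31.6250
Numerator Σ_{t=1}^{7}(x_t−x̄)(x_{t+1}−x̄) = -22.1406
Denominator Σ(x_t−x̄)² = 53.8750
r_1 = -22.1406 / 53.8750 = -0.411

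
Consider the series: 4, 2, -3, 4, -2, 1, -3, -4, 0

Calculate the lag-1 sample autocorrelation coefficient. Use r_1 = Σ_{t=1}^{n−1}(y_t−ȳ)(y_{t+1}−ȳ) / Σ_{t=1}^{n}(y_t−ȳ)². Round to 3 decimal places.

-0.154

Mean ȳ = (4 + 2 − 3 + 4 − 2 + 1 − 3 − 4 + 0)/9 = -0.1111
Numerator Σ_{t=1}^{8}(y_t−ȳ)(y_{t+1}−ȳ) = -11.5679
Denominator Σ(y_t−ȳ)² = 74.8889
r_1 = -11.5679 / 74.8889 = -0.154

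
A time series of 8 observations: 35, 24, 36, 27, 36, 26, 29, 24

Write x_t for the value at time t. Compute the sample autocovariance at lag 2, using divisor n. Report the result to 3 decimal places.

Mean x̄ = (35 + 24 + 36 + 27 + 36 + 26 + 29 + 24)/8 = 29.6250
Σ_{t=1}^{6}(x_t−x̄)(x_{t+2}−x̄) = 115.5938
γ_2 = 115.5938 / 8 = 14.449

14.449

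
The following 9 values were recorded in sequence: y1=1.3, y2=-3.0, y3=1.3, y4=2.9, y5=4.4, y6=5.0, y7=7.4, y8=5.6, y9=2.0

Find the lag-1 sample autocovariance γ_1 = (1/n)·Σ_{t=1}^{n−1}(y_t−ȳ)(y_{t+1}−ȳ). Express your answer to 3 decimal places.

Mean ȳ = (1.3 − 3.0 + 1.3 + 2.9 + 4.4 + 5.0 + 7.4 + 5.6 + 2.0)/9 = 2.9889
Σ_{t=1}^{8}(y_t−ȳ)(y_{t+1}−ȳ) = 40.8988
γ_1 = 40.8988 / 9 = 4.544

4.544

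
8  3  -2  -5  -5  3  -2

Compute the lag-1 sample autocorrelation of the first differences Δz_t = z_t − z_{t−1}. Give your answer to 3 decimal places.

-0.021

First differences Δz: -5, -5, -3, 0, 8, -5
Mean of differences = -1.6667
Numerator Σ(Δz_t−Δz̄)(Δz_{t+1}−Δz̄) = -2.7778
Denominator Σ(Δz_t−Δz̄)² = 131.3333
r_1(Δz) = -2.7778 / 131.3333 = -0.021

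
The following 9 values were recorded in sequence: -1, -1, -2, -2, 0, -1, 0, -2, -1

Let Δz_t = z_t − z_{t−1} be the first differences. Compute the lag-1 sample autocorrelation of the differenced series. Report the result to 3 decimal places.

-0.583

First differences Δz: 0, -1, 0, 2, -1, 1, -2, 1
Mean of differences = 0.0000
Numerator Σ(Δz_t−Δz̄)(Δz_{t+1}−Δz̄) = -7.0000
Denominator Σ(Δz_t−Δz̄)² = 12.0000
r_1(Δz) = -7.0000 / 12.0000 = -0.583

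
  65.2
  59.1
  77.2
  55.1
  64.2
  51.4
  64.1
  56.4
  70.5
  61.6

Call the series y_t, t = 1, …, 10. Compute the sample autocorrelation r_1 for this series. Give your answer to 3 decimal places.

-0.544

Mean ȳ = (65.2 + 59.1 + 77.2 + 55.1 + 64.2 + 51.4 + 64.1 + 56.4 + 70.5 + 61.6)/10 = 62.4800
Numerator Σ_{t=1}^{9}(y_t−ȳ)(y_{t+1}−ȳ) = -282.9504
Denominator Σ(y_t−ȳ)² = 520.3760
r_1 = -282.9504 / 520.3760 = -0.544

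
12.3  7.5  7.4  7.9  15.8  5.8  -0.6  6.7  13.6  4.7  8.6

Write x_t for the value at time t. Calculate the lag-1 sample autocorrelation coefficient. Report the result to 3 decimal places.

-0.083

Mean x̄ = (12.3 + 7.5 + 7.4 + 7.9 + 15.8 + 5.8 − 0.6 + 6.7 + 13.6 + 4.7 + 8.6)/11 = 8.1545
Numerator Σ_{t=1}^{10}(x_t−x̄)(x_{t+1}−x̄) = -16.8993
Denominator Σ(x_t−x̄)² = 202.7873
r_1 = -16.8993 / 202.7873 = -0.083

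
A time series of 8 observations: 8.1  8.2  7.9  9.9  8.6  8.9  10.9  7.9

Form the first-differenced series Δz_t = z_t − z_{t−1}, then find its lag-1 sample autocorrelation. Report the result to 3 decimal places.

-0.474

First differences Δz: 0.1, -0.3, 2.0, -1.3, 0.3, 2.0, -3.0
Mean of differences = -0.0286
Numerator Σ(Δz_t−Δz̄)(Δz_{t+1}−Δz̄) = -8.9437
Denominator Σ(Δz_t−Δz̄)² = 18.8743
r_1(Δz) = -8.9437 / 18.8743 = -0.474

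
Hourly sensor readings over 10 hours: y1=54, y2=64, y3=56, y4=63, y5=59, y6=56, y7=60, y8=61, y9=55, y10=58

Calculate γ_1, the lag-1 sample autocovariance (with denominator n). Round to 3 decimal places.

Mean ȳ = (54 + 64 + 56 + 63 + 59 + 56 + 60 + 61 + 55 + 58)/10 = 58.6000
Σ_{t=1}^{9}(y_t−ȳ)(y_{t+1}−ȳ) = -56.3600
γ_1 = -56.3600 / 10 = -5.636

-5.636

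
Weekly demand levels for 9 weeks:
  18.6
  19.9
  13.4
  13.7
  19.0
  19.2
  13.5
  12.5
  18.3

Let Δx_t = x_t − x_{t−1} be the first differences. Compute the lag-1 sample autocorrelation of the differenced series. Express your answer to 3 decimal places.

First differences Δx: 1.3, -6.5, 0.3, 5.3, 0.2, -5.7, -1.0, 5.8
Mean of differences = -0.0375
Numerator Σ(Δx_t−Δx̄)(Δx_{t+1}−Δx̄) = -9.2689
Denominator Σ(Δx_t−Δx̄)² = 139.2788
r_1(Δx) = -9.2689 / 139.2788 = -0.067

-0.067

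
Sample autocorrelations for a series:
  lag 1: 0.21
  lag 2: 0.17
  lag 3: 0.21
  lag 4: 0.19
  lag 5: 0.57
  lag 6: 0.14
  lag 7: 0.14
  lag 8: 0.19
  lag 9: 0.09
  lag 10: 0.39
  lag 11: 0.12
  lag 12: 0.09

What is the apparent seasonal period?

5

The largest autocorrelation is r_5 = 0.57, with a weaker echo at lag 10 (0.39); the remaining lags stay at or below 0.21. The elevated value at lag 1 (0.21), dropping to 0.17 at lag 2, reflects decaying short-term dependence rather than seasonality.
The dominant spike at lag 5 indicates a seasonal period of 5.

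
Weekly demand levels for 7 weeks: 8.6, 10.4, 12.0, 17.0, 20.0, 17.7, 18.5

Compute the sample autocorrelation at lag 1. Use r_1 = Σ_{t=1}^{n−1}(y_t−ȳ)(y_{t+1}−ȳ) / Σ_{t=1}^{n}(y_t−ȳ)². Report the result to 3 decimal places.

0.589

Mean ȳ = (8.6 + 10.4 + 12.0 + 17.0 + 20.0 + 17.7 + 18.5)/7 = 14.8857
Σ(y_t−ȳ)(y_{t+1}−ȳ) = (28.1959) + (12.9445) + (-6.1012) + (10.8131) + (14.3931) + (10.1716) = 70.4169
Denominator Σ(y_t−ȳ)² = 119.5686
r_1 = 70.4169 / 119.5686 = 0.589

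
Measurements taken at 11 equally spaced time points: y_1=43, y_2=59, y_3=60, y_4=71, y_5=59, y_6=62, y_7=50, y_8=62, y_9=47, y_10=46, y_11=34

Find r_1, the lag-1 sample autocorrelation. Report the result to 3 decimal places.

Mean ȳ = (43 + 59 + 60 + 71 + 59 + 62 + 50 + 62 + 47 + 46 + 34)/11 = 53.9091
Numerator Σ_{t=1}^{10}(y_t−ȳ)(y_{t+1}−ȳ) = 300.7190
Denominator Σ(y_t−ȳ)² = 1152.9091
r_1 = 300.7190 / 1152.9091 = 0.261

0.261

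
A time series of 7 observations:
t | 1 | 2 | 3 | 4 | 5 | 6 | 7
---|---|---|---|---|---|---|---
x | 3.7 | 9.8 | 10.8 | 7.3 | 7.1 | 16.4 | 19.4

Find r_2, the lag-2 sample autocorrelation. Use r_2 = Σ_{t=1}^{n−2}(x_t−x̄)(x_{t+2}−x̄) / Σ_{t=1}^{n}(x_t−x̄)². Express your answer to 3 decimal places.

-0.269

Mean x̄ = (3.7 + 9.8 + 10.8 + 7.3 + 7.1 + 16.4 + 19.4)/7 = 10.6429
Deviations from mean: -6.9429, -0.8429, 0.1571, -3.3429, -3.5429, 5.7571, 8.7571
Numerator Σ_{t=1}^{5}(x_t−x̄)(x_{t+2}−x̄) = -49.1008
Denominator Σ(x_t−x̄)² = 182.4971
r_2 = -49.1008 / 182.4971 = -0.269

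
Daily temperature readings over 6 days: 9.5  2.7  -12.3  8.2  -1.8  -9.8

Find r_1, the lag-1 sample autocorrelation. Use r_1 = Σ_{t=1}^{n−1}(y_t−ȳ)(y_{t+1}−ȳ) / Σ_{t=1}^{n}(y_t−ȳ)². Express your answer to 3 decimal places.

Mean ȳ = (9.5 + 2.7 − 12.3 + 8.2 − 1.8 − 9.8)/6 = -0.5833
Deviations from mean: 10.0833, 3.2833, -11.7167, 8.7833, -1.2167, -9.2167
Numerator Σ_{t=1}^{5}(y_t−ȳ)(y_{t+1}−ȳ) = -107.7469
Denominator Σ(y_t−ȳ)² = 413.3083
r_1 = -107.7469 / 413.3083 = -0.261

-0.261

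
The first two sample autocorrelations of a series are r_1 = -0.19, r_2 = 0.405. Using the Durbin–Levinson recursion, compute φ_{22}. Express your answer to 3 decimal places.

0.383

φ_{22} = (r_2 − r_1²) / (1 − r_1²)
r_1² = (-0.19)² = 0.0361
Numerator = 0.405 − 0.0361 = 0.3689; denominator = 1 − 0.0361 = 0.9639
φ_{22} = 0.3689 / 0.9639 = 0.383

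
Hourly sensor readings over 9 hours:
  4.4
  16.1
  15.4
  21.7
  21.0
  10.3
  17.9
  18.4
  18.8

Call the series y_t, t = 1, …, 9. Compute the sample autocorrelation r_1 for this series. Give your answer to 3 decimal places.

-0.017

Mean ȳ = (4.4 + 16.1 + 15.4 + 21.7 + 21.0 + 10.3 + 17.9 + 18.4 + 18.8)/9 = 16.0000
Numerator Σ_{t=1}^{8}(y_t−ȳ)(y_{t+1}−ȳ) = -4.1900
Denominator Σ(y_t−ȳ)² = 242.1200
r_1 = -4.1900 / 242.1200 = -0.017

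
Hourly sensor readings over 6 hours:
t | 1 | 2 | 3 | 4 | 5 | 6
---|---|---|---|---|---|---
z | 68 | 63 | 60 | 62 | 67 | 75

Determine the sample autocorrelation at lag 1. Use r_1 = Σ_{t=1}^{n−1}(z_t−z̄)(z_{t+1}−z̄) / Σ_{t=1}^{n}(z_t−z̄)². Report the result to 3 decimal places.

Mean z̄ = (68 + 63 + 60 + 62 + 67 + 75)/6 = 65.8333
Σ(z_t−z̄)(z_{t+1}−z̄) = (-6.1389) + (16.5278) + (22.3611) + (-4.4722) + (10.6944) = 38.9722
Denominator Σ(z_t−z̄)² = 146.8333
r_1 = 38.9722 / 146.8333 = 0.265

0.265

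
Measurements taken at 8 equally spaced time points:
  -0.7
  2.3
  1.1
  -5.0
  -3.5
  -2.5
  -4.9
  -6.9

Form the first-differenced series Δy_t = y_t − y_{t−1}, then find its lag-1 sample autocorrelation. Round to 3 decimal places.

First differences Δy: 3.0, -1.2, -6.1, 1.5, 1.0, -2.4, -2.0
Mean of differences = -0.8857
Numerator Σ(Δy_t−Δȳ)(Δy_{t+1}−Δȳ) = -8.6916
Denominator Σ(Δy_t−Δȳ)² = 55.1686
r_1(Δy) = -8.6916 / 55.1686 = -0.158

-0.158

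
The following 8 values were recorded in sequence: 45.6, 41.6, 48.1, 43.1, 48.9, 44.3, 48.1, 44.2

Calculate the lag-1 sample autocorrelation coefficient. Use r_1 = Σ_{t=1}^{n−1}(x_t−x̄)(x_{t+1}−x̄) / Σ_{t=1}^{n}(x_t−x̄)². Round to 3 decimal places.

Mean x̄ = (45.6 + 41.6 + 48.1 + 43.1 + 48.9 + 44.3 + 48.1 + 44.2)/8 = 45.4875
Deviations from mean: 0.1125, -3.8875, 2.6125, -2.3875, 3.4125, -1.1875, 2.6125, -1.2875
Σ(x_t−x̄)(x_{t+1}−x̄) = (-0.4373) + (-10.1561) + (-6.2373) + (-8.1473) + (-4.0523) + (-3.1023) + (-3.3636) = -35.4964
Denominator Σ(x_t−x̄)² = 49.1888
r_1 = -35.4964 / 49.1888 = -0.722

-0.722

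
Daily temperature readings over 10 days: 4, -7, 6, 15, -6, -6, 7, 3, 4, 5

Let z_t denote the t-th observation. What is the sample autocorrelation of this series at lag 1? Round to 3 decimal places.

Mean z̄ = (4 − 7 + 6 + 15 − 6 − 6 + 7 + 3 + 4 + 5)/10 = 2.5000
Numerator Σ_{t=1}^{9}(z_t−z̄)(z_{t+1}−z̄) = -69.2500
Denominator Σ(z_t−z̄)² = 434.5000
r_1 = -69.2500 / 434.5000 = -0.159

-0.159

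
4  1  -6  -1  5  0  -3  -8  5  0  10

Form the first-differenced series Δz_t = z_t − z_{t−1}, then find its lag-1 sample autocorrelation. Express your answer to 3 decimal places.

First differences Δz: -3, -7, 5, 6, -5, -3, -5, 13, -5, 10
Mean of differences = 0.6000
Numerator Σ(Δz_t−Δz̄)(Δz_{t+1}−Δz̄) = -163.7600
Denominator Σ(Δz_t−Δz̄)² = 468.4000
r_1(Δz) = -163.7600 / 468.4000 = -0.350

-0.350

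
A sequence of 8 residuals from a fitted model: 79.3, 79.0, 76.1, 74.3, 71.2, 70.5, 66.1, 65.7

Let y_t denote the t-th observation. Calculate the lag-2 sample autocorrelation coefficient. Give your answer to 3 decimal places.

Mean ȳ = (79.3 + 79.0 + 76.1 + 74.3 + 71.2 + 70.5 + 66.1 + 65.7)/8 = 72.7750
Deviations from mean: 6.5250, 6.2250, 3.3250, 1.5250, -1.5750, -2.2750, -6.6750, -7.0750
Σ(y_t−ȳ)(y_{t+2}−ȳ) = (21.6956) + (9.4931) + (-5.2369) + (-3.4694) + (10.5131) + (16.0956) = 49.0913
Denominator Σ(y_t−ȳ)² = 196.9750
r_2 = 49.0913 / 196.9750 = 0.249

0.249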